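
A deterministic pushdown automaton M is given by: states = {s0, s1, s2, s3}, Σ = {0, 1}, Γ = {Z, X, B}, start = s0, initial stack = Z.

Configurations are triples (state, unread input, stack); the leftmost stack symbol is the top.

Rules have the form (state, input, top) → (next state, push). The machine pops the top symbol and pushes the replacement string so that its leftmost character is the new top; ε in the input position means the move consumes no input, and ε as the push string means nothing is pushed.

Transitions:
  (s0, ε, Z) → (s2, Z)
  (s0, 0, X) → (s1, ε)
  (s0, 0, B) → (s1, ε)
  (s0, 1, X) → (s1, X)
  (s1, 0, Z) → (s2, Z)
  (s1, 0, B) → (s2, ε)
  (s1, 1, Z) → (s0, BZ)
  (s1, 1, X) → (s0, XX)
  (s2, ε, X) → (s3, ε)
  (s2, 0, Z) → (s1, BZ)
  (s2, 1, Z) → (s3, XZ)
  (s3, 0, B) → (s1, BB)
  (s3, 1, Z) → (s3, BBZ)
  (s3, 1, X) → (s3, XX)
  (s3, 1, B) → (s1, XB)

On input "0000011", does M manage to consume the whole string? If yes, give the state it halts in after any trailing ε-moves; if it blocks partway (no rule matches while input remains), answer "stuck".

(s0, 0000011, Z)
  ε-move, top Z: go to s2, push Z → (s2, 0000011, Z)
  read 0, top Z: go to s1, push BZ → (s1, 000011, BZ)
  read 0, top B: go to s2, push ε → (s2, 00011, Z)
  read 0, top Z: go to s1, push BZ → (s1, 0011, BZ)
  read 0, top B: go to s2, push ε → (s2, 011, Z)
  read 0, top Z: go to s1, push BZ → (s1, 11, BZ)
No transition for (s1, 1, top B); M blocks with input 11 remaining.

stuck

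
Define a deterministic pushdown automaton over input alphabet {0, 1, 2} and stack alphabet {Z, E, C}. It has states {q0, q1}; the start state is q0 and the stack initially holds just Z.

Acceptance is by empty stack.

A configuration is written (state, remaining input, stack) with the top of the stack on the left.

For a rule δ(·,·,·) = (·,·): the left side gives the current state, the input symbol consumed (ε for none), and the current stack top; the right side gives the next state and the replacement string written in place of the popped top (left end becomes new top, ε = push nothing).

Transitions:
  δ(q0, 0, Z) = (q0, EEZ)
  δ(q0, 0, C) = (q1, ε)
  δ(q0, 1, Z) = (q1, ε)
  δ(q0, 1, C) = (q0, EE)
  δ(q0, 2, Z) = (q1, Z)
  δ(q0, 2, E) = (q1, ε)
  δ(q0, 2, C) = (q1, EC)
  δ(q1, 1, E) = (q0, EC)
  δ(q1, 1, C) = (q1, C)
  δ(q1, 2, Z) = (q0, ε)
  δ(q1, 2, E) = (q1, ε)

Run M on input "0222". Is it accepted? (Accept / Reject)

Accept

(q0, 0222, Z)
  read 0, top Z: go to q0, push EEZ → (q0, 222, EEZ)
  read 2, top E: go to q1, push ε → (q1, 22, EZ)
  read 2, top E: go to q1, push ε → (q1, 2, Z)
  read 2, top Z: go to q0, push ε → (q0, ε, ε)
All input consumed and the stack is empty.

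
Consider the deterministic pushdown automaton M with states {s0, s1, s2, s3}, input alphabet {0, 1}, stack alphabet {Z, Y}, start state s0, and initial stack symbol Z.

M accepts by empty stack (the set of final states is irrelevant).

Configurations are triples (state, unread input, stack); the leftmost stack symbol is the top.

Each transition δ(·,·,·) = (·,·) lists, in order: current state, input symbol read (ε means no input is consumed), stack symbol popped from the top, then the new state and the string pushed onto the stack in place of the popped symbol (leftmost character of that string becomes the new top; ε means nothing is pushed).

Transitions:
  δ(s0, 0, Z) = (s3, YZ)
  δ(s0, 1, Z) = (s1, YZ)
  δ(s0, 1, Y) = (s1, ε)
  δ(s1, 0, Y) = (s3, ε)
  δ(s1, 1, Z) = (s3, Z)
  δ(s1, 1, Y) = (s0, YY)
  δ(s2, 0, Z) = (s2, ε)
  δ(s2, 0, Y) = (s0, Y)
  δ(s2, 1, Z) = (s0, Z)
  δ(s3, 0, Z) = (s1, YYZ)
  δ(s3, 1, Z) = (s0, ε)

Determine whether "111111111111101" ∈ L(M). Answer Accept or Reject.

Accept

(s0, 111111111111101, Z)
  read 1, top Z: go to s1, push YZ → (s1, 11111111111101, YZ)
  read 1, top Y: go to s0, push YY → (s0, 1111111111101, YYZ)
  read 1, top Y: go to s1, push ε → (s1, 111111111101, YZ)
  read 1, top Y: go to s0, push YY → (s0, 11111111101, YYZ)
  read 1, top Y: go to s1, push ε → (s1, 1111111101, YZ)
  read 1, top Y: go to s0, push YY → (s0, 111111101, YYZ)
  read 1, top Y: go to s1, push ε → (s1, 11111101, YZ)
  read 1, top Y: go to s0, push YY → (s0, 1111101, YYZ)
  read 1, top Y: go to s1, push ε → (s1, 111101, YZ)
  read 1, top Y: go to s0, push YY → (s0, 11101, YYZ)
  read 1, top Y: go to s1, push ε → (s1, 1101, YZ)
  read 1, top Y: go to s0, push YY → (s0, 101, YYZ)
  read 1, top Y: go to s1, push ε → (s1, 01, YZ)
  read 0, top Y: go to s3, push ε → (s3, 1, Z)
  read 1, top Z: go to s0, push ε → (s0, ε, ε)
All input consumed and the stack is empty.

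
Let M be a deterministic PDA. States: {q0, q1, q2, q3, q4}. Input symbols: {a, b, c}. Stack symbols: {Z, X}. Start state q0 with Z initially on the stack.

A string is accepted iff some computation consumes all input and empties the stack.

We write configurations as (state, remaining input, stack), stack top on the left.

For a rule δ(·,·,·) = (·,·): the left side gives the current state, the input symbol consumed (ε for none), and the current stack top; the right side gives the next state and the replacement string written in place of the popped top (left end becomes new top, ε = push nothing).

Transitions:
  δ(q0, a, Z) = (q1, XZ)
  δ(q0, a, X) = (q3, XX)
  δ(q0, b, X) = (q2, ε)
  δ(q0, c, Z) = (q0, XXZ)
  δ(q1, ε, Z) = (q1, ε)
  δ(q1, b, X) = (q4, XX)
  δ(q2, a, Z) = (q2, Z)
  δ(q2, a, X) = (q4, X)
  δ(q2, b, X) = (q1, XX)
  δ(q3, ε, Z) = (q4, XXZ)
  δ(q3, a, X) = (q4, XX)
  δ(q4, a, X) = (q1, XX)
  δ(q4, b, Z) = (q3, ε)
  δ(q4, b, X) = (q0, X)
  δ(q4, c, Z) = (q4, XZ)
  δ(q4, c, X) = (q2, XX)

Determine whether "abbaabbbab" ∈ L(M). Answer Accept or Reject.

(q0, abbaabbbab, Z)
  read a, top Z: go to q1, push XZ → (q1, bbaabbbab, XZ)
  read b, top X: go to q4, push XX → (q4, baabbbab, XXZ)
  read b, top X: go to q0, push X → (q0, aabbbab, XXZ)
  read a, top X: go to q3, push XX → (q3, abbbab, XXXZ)
  read a, top X: go to q4, push XX → (q4, bbbab, XXXXZ)
  read b, top X: go to q0, push X → (q0, bbab, XXXXZ)
  read b, top X: go to q2, push ε → (q2, bab, XXXZ)
  read b, top X: go to q1, push XX → (q1, ab, XXXXZ)
No transition applies at (q1, ab, XXXXZ); input not fully consumed.

Reject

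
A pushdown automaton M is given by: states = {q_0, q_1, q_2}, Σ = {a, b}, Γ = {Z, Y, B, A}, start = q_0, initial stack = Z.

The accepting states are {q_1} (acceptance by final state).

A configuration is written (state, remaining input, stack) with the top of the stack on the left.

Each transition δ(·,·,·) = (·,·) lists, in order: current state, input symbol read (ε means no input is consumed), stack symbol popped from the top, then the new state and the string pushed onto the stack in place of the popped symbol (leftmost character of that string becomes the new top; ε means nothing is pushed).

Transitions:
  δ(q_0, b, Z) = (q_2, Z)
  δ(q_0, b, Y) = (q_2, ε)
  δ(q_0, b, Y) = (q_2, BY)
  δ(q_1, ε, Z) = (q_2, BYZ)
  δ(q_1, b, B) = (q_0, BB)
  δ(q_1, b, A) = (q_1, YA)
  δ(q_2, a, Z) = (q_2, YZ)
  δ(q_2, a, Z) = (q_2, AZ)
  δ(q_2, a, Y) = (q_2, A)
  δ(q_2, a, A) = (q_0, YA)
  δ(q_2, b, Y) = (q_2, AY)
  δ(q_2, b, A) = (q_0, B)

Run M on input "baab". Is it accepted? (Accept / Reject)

No computation consumes all input and reaches a final state.

Reject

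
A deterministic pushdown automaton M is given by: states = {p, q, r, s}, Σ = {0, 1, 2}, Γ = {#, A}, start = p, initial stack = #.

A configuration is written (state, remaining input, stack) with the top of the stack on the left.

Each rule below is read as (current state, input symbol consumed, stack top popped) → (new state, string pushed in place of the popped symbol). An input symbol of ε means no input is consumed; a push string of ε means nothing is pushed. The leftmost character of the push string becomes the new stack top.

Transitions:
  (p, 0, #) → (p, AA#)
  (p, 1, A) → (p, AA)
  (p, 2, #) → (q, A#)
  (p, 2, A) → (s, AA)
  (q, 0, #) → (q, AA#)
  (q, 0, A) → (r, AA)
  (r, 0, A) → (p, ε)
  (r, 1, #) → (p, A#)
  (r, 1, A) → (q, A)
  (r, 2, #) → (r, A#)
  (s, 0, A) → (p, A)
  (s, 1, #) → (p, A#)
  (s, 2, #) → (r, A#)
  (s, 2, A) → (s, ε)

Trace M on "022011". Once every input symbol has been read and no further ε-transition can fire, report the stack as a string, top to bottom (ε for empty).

AAAA#

(p, 022011, #) ⊢ (p, 22011, AA#) ⊢ (s, 2011, AAA#) ⊢ (s, 011, AA#) ⊢ (p, 11, AA#) ⊢ (p, 1, AAA#) ⊢ (p, ε, AAAA#)
All input consumed in state p with stack AAAA#.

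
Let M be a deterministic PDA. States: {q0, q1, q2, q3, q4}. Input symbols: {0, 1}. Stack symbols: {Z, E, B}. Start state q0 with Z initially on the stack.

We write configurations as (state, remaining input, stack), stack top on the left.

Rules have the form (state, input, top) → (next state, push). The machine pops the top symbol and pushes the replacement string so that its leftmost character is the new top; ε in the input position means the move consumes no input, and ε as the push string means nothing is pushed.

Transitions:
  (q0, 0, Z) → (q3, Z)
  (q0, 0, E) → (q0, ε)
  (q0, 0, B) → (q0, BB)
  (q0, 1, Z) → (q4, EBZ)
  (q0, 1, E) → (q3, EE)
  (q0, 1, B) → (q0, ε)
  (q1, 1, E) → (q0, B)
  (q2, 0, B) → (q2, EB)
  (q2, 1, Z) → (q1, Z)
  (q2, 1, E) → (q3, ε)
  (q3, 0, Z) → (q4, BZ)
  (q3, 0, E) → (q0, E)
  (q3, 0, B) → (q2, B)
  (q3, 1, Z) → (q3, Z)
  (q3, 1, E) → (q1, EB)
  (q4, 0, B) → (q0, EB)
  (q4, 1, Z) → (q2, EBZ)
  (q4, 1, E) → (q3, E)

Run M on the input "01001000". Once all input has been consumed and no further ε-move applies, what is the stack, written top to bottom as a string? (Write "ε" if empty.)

BZ

(q0, 01001000, Z)
  read 0, top Z: go to q3, push Z → (q3, 1001000, Z)
  read 1, top Z: go to q3, push Z → (q3, 001000, Z)
  read 0, top Z: go to q4, push BZ → (q4, 01000, BZ)
  read 0, top B: go to q0, push EB → (q0, 1000, EBZ)
  read 1, top E: go to q3, push EE → (q3, 000, EEBZ)
  read 0, top E: go to q0, push E → (q0, 00, EEBZ)
  read 0, top E: go to q0, push ε → (q0, 0, EBZ)
  read 0, top E: go to q0, push ε → (q0, ε, BZ)
All input consumed in state q0 with stack BZ.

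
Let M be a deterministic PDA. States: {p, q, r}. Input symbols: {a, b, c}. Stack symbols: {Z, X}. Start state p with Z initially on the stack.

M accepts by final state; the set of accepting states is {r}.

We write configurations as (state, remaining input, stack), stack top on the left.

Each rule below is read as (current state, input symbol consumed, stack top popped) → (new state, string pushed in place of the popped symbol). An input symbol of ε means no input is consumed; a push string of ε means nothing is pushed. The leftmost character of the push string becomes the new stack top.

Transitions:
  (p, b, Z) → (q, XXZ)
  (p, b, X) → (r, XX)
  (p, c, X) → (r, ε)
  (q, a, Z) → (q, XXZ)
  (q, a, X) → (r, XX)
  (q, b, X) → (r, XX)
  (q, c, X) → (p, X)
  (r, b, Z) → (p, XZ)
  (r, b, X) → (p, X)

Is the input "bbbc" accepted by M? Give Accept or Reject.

Accept

(p, bbbc, Z)
  read b, top Z: go to q, push XXZ → (q, bbc, XXZ)
  read b, top X: go to r, push XX → (r, bc, XXXZ)
  read b, top X: go to p, push X → (p, c, XXXZ)
  read c, top X: go to r, push ε → (r, ε, XXZ)
All input consumed; state r ∈ F.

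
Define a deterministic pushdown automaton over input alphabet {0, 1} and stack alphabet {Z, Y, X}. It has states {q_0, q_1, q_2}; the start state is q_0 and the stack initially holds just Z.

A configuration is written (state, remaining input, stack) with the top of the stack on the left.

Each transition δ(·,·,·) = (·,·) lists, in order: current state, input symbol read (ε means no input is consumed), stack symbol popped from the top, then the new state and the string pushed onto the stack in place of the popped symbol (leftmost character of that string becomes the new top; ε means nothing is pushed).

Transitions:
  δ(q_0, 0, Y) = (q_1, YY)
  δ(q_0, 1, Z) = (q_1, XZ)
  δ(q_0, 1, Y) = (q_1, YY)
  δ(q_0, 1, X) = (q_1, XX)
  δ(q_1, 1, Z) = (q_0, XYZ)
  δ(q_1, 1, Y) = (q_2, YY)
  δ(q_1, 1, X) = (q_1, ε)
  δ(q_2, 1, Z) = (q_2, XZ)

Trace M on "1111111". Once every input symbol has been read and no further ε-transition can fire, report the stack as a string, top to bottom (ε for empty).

(q_0, 1111111, Z)
  read 1, top Z: go to q_1, push XZ → (q_1, 111111, XZ)
  read 1, top X: go to q_1, push ε → (q_1, 11111, Z)
  read 1, top Z: go to q_0, push XYZ → (q_0, 1111, XYZ)
  read 1, top X: go to q_1, push XX → (q_1, 111, XXYZ)
  read 1, top X: go to q_1, push ε → (q_1, 11, XYZ)
  read 1, top X: go to q_1, push ε → (q_1, 1, YZ)
  read 1, top Y: go to q_2, push YY → (q_2, ε, YYZ)
All input consumed in state q_2 with stack YYZ.

YYZ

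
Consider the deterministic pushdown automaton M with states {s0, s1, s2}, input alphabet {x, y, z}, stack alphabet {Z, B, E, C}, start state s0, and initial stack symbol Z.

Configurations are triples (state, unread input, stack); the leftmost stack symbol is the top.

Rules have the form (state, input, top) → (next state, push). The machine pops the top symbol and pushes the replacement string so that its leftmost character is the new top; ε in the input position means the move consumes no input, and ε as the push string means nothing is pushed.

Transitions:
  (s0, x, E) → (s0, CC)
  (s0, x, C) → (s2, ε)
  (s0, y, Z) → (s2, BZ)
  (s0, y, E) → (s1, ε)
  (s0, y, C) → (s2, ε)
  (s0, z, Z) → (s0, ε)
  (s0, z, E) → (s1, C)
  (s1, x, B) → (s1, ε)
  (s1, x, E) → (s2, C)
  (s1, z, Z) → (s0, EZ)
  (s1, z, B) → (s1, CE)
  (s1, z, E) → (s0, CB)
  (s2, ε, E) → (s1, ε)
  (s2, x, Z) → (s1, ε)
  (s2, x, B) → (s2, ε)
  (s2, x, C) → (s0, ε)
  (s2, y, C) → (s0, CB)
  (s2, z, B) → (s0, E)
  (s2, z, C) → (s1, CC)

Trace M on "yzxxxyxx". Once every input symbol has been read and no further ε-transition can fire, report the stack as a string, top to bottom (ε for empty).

(s0, yzxxxyxx, Z)
  read y, top Z: go to s2, push BZ → (s2, zxxxyxx, BZ)
  read z, top B: go to s0, push E → (s0, xxxyxx, EZ)
  read x, top E: go to s0, push CC → (s0, xxyxx, CCZ)
  read x, top C: go to s2, push ε → (s2, xyxx, CZ)
  read x, top C: go to s0, push ε → (s0, yxx, Z)
  read y, top Z: go to s2, push BZ → (s2, xx, BZ)
  read x, top B: go to s2, push ε → (s2, x, Z)
  read x, top Z: go to s1, push ε → (s1, ε, ε)
All input consumed in state s1 with stack ε.

ε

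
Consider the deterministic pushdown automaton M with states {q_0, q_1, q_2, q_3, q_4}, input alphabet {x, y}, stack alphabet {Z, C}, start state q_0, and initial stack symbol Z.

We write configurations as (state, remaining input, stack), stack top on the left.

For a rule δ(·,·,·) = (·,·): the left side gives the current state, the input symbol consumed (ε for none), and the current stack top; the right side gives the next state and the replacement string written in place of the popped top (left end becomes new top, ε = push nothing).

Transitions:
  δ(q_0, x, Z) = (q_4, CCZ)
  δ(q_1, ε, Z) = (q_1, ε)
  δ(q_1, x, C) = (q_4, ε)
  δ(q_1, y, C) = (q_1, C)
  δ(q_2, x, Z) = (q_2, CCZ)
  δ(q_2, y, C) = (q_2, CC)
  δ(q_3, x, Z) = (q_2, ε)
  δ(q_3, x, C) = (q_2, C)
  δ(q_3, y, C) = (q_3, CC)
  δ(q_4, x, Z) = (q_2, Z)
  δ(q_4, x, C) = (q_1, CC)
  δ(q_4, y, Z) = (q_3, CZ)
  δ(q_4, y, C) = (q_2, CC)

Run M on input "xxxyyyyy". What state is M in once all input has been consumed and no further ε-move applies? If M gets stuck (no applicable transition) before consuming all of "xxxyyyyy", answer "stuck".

q_2

(q_0, xxxyyyyy, Z)
  read x, top Z: go to q_4, push CCZ → (q_4, xxyyyyy, CCZ)
  read x, top C: go to q_1, push CC → (q_1, xyyyyy, CCCZ)
  read x, top C: go to q_4, push ε → (q_4, yyyyy, CCZ)
  read y, top C: go to q_2, push CC → (q_2, yyyy, CCCZ)
  read y, top C: go to q_2, push CC → (q_2, yyy, CCCCZ)
  read y, top C: go to q_2, push CC → (q_2, yy, CCCCCZ)
  read y, top C: go to q_2, push CC → (q_2, y, CCCCCCZ)
  read y, top C: go to q_2, push CC → (q_2, ε, CCCCCCCZ)
All input consumed; M is in state q_2.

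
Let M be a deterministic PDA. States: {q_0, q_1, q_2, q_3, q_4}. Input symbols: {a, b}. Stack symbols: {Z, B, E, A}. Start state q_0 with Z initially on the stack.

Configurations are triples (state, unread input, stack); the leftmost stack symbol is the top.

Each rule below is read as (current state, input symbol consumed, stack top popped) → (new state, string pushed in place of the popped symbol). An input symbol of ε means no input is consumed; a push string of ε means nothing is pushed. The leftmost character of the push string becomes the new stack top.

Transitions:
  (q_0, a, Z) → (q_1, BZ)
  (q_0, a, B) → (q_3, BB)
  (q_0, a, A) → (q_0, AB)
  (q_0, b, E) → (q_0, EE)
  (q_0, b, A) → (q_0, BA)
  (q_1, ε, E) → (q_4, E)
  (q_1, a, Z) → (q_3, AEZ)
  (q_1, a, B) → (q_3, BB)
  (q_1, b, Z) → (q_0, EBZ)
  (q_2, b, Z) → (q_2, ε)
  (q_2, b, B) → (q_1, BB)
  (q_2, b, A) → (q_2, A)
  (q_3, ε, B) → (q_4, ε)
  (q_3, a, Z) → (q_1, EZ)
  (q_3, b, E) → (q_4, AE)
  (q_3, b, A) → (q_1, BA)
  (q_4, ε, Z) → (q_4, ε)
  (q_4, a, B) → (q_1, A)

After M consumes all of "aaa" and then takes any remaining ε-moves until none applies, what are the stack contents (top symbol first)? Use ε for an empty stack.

(q_0, aaa, Z) ⊢ (q_1, aa, BZ) ⊢ (q_3, a, BBZ) ⊢ (q_4, a, BZ) ⊢ (q_1, ε, AZ)
All input consumed in state q_1 with stack AZ.

AZ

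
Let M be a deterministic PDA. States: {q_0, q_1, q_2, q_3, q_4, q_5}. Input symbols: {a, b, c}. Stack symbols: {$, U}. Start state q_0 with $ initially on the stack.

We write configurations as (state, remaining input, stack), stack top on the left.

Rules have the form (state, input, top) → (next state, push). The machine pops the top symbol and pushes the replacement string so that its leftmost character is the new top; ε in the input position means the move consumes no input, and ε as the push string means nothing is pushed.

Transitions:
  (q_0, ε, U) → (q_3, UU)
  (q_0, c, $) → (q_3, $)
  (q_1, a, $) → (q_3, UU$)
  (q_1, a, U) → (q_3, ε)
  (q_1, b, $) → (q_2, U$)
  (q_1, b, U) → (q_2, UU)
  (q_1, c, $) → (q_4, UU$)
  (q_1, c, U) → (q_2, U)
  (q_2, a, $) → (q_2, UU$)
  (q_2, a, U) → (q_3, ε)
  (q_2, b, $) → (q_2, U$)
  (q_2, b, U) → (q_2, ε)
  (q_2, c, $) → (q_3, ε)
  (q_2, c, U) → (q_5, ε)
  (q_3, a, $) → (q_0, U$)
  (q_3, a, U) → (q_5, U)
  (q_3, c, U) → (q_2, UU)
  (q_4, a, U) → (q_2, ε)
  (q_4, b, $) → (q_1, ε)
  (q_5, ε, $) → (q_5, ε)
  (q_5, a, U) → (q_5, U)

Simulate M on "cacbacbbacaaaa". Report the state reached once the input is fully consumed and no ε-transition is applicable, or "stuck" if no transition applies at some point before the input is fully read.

(q_0, cacbacbbacaaaa, $)
  read c, top $: go to q_3, push $ → (q_3, acbacbbacaaaa, $)
  read a, top $: go to q_0, push U$ → (q_0, cbacbbacaaaa, U$)
  ε-move, top U: go to q_3, push UU → (q_3, cbacbbacaaaa, UU$)
  read c, top U: go to q_2, push UU → (q_2, bacbbacaaaa, UUU$)
  read b, top U: go to q_2, push ε → (q_2, acbbacaaaa, UU$)
  read a, top U: go to q_3, push ε → (q_3, cbbacaaaa, U$)
  read c, top U: go to q_2, push UU → (q_2, bbacaaaa, UU$)
  read b, top U: go to q_2, push ε → (q_2, bacaaaa, U$)
  read b, top U: go to q_2, push ε → (q_2, acaaaa, $)
  read a, top $: go to q_2, push UU$ → (q_2, caaaa, UU$)
  read c, top U: go to q_5, push ε → (q_5, aaaa, U$)
  read a, top U: go to q_5, push U → (q_5, aaa, U$)
  read a, top U: go to q_5, push U → (q_5, aa, U$)
  read a, top U: go to q_5, push U → (q_5, a, U$)
  read a, top U: go to q_5, push U → (q_5, ε, U$)
All input consumed; M is in state q_5.

q_5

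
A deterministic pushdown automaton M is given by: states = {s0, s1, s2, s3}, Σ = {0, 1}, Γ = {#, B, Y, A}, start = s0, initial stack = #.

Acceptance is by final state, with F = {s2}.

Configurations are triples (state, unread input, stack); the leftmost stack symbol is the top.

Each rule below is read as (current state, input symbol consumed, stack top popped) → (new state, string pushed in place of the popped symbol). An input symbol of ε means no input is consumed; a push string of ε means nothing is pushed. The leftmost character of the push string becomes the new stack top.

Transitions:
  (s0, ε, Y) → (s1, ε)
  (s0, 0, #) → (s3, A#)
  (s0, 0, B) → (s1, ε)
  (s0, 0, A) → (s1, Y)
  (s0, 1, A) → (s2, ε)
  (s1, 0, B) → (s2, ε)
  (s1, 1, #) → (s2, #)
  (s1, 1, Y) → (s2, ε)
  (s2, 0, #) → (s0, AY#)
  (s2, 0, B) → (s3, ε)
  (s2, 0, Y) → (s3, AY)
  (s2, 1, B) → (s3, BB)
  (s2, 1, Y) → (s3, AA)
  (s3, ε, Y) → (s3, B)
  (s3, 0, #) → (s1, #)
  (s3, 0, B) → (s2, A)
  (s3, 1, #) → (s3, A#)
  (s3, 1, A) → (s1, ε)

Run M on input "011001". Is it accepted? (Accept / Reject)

Accept

(s0, 011001, #)
  read 0, top #: go to s3, push A# → (s3, 11001, A#)
  read 1, top A: go to s1, push ε → (s1, 1001, #)
  read 1, top #: go to s2, push # → (s2, 001, #)
  read 0, top #: go to s0, push AY# → (s0, 01, AY#)
  read 0, top A: go to s1, push Y → (s1, 1, YY#)
  read 1, top Y: go to s2, push ε → (s2, ε, Y#)
All input consumed; state s2 ∈ F.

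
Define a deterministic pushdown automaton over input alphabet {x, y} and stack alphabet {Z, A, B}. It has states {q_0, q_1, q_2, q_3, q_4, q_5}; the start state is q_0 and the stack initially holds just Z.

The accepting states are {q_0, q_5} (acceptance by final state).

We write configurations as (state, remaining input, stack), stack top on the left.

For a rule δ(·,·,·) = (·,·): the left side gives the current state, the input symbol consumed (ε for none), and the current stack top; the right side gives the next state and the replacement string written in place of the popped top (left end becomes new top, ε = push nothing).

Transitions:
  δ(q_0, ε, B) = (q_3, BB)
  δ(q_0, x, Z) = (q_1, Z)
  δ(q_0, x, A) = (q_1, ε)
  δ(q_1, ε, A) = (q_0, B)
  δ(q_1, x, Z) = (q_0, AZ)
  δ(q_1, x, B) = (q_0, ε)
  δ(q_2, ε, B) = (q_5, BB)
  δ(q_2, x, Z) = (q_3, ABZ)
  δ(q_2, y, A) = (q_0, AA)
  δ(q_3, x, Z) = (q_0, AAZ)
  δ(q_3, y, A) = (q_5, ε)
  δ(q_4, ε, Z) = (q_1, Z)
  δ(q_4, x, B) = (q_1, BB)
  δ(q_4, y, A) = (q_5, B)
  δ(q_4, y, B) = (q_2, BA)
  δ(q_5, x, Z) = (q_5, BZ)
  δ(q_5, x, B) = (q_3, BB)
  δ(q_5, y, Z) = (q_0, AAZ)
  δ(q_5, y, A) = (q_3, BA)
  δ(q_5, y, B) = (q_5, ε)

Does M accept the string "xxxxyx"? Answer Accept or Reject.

(q_0, xxxxyx, Z)
  read x, top Z: go to q_1, push Z → (q_1, xxxyx, Z)
  read x, top Z: go to q_0, push AZ → (q_0, xxyx, AZ)
  read x, top A: go to q_1, push ε → (q_1, xyx, Z)
  read x, top Z: go to q_0, push AZ → (q_0, yx, AZ)
No transition applies at (q_0, yx, AZ); input not fully consumed.

Reject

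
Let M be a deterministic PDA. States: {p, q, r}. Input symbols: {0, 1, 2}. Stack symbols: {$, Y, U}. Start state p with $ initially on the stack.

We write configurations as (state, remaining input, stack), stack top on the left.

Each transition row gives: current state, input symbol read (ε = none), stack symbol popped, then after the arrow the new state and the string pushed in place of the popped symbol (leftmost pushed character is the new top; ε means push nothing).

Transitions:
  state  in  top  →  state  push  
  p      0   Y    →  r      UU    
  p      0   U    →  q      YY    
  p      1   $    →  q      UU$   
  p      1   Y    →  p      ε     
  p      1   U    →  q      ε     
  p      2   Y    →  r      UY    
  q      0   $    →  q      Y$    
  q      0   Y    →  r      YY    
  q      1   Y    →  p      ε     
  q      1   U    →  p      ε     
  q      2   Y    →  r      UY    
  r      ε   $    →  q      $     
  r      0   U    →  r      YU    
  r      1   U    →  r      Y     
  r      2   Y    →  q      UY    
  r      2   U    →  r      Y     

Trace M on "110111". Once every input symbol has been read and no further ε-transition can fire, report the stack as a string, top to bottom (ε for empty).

(p, 110111, $) ⊢ (q, 10111, UU$) ⊢ (p, 0111, U$) ⊢ (q, 111, YY$) ⊢ (p, 11, Y$) ⊢ (p, 1, $) ⊢ (q, ε, UU$)
All input consumed in state q with stack UU$.

UU$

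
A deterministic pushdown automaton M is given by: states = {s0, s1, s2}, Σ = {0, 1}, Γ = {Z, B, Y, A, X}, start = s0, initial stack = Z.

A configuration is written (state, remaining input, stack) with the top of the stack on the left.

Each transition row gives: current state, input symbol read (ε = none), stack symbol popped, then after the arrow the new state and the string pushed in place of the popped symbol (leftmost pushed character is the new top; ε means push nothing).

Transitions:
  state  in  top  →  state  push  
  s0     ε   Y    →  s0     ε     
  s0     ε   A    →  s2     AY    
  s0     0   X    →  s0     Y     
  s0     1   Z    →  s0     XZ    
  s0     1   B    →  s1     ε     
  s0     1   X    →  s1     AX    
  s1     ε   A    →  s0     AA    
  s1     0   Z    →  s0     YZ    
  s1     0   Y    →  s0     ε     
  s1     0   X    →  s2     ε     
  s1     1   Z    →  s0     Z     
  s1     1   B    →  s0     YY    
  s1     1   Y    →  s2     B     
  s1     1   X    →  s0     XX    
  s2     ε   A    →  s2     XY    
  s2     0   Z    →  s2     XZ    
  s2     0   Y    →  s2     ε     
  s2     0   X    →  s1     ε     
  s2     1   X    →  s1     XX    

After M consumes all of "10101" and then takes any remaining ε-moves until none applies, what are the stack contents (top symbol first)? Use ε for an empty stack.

(s0, 10101, Z)
  read 1, top Z: go to s0, push XZ → (s0, 0101, XZ)
  read 0, top X: go to s0, push Y → (s0, 101, YZ)
  ε-move, top Y: go to s0, push ε → (s0, 101, Z)
  read 1, top Z: go to s0, push XZ → (s0, 01, XZ)
  read 0, top X: go to s0, push Y → (s0, 1, YZ)
  ε-move, top Y: go to s0, push ε → (s0, 1, Z)
  read 1, top Z: go to s0, push XZ → (s0, ε, XZ)
All input consumed in state s0 with stack XZ.

XZ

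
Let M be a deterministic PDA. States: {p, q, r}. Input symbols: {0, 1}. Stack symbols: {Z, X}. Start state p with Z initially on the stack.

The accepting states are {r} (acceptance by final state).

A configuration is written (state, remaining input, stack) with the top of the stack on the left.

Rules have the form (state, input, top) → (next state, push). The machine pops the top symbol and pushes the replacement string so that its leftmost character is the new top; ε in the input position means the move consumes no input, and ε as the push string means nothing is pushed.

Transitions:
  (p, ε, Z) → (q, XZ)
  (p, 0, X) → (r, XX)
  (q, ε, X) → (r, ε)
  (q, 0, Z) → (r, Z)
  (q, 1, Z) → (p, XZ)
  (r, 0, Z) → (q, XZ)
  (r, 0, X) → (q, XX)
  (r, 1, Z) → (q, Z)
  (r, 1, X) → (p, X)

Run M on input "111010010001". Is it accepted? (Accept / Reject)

Reject

(p, 111010010001, Z)
  ε-move, top Z: go to q, push XZ → (q, 111010010001, XZ)
  ε-move, top X: go to r, push ε → (r, 111010010001, Z)
  read 1, top Z: go to q, push Z → (q, 11010010001, Z)
  read 1, top Z: go to p, push XZ → (p, 1010010001, XZ)
No transition applies at (p, 1010010001, XZ); input not fully consumed.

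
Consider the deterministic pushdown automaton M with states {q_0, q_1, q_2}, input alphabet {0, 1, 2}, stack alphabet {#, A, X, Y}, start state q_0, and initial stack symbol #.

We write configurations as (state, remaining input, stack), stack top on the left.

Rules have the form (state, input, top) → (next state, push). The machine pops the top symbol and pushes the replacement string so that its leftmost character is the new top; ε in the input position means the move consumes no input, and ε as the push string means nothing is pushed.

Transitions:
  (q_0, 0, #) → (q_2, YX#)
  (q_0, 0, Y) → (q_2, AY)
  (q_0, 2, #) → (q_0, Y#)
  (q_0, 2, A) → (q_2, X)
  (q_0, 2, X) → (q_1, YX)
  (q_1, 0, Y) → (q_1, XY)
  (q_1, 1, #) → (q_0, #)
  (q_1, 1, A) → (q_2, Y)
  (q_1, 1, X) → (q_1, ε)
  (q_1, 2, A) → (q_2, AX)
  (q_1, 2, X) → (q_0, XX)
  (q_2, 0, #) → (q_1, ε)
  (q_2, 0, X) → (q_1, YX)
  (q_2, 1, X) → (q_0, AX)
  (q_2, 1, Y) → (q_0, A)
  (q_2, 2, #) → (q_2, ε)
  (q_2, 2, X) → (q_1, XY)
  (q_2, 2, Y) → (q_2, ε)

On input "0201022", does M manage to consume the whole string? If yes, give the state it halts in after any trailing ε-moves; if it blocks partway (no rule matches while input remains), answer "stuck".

(q_0, 0201022, #)
  read 0, top #: go to q_2, push YX# → (q_2, 201022, YX#)
  read 2, top Y: go to q_2, push ε → (q_2, 01022, X#)
  read 0, top X: go to q_1, push YX → (q_1, 1022, YX#)
No transition for (q_1, 1, top Y); M blocks with input 1022 remaining.

stuck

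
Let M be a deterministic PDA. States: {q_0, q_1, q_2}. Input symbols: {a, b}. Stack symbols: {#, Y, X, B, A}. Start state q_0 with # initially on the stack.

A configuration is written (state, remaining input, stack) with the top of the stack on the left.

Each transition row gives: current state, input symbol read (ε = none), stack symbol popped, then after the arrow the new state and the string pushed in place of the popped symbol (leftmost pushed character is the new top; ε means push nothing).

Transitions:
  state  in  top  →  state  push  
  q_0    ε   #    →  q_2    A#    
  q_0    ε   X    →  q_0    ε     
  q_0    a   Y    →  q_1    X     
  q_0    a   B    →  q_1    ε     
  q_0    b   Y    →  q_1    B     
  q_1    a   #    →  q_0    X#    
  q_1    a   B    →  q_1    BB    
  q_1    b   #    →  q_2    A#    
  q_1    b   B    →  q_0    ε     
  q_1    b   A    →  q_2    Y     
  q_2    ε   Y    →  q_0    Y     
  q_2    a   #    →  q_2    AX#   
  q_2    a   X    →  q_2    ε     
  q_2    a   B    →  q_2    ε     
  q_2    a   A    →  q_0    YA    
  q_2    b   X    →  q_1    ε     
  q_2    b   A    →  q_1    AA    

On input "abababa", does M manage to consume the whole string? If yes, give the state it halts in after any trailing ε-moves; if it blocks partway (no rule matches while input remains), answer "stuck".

q_1

(q_0, abababa, #) ⊢ (q_2, abababa, A#) ⊢ (q_0, bababa, YA#) ⊢ (q_1, ababa, BA#) ⊢ (q_1, baba, BBA#) ⊢ (q_0, aba, BA#) ⊢ (q_1, ba, A#) ⊢ (q_2, a, Y#) ⊢ (q_0, a, Y#) ⊢ (q_1, ε, X#)
All input consumed; M is in state q_1.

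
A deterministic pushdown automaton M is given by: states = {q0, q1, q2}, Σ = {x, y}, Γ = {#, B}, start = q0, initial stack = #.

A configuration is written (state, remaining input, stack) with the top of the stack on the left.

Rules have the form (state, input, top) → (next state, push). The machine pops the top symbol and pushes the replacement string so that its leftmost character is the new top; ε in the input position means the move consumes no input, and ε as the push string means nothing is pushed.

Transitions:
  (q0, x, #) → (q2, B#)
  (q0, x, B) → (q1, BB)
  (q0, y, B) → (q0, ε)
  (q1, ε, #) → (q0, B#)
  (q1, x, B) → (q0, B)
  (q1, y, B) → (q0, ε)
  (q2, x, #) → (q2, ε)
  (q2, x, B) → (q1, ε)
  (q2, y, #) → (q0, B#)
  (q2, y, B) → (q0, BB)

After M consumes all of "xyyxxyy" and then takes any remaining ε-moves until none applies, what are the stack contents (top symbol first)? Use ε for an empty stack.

(q0, xyyxxyy, #) ⊢ (q2, yyxxyy, B#) ⊢ (q0, yxxyy, BB#) ⊢ (q0, xxyy, B#) ⊢ (q1, xyy, BB#) ⊢ (q0, yy, BB#) ⊢ (q0, y, B#) ⊢ (q0, ε, #)
All input consumed in state q0 with stack #.

#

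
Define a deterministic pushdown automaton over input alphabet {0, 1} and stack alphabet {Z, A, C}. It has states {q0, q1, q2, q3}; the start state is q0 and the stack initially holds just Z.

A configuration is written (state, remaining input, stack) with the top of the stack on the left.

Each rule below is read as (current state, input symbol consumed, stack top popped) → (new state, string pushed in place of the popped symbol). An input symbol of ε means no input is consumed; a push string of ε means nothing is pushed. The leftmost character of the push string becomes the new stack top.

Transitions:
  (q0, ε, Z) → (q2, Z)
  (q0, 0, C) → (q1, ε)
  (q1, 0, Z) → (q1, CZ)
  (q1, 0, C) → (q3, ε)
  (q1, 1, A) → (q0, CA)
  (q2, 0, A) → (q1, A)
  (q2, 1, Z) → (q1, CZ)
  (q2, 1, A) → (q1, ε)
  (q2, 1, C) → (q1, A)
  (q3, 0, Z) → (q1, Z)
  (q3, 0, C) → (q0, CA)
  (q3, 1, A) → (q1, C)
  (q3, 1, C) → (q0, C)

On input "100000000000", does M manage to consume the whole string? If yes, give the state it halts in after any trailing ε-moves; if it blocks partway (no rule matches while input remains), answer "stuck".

(q0, 100000000000, Z)
  ε-move, top Z: go to q2, push Z → (q2, 100000000000, Z)
  read 1, top Z: go to q1, push CZ → (q1, 00000000000, CZ)
  read 0, top C: go to q3, push ε → (q3, 0000000000, Z)
  read 0, top Z: go to q1, push Z → (q1, 000000000, Z)
  read 0, top Z: go to q1, push CZ → (q1, 00000000, CZ)
  read 0, top C: go to q3, push ε → (q3, 0000000, Z)
  read 0, top Z: go to q1, push Z → (q1, 000000, Z)
  read 0, top Z: go to q1, push CZ → (q1, 00000, CZ)
  read 0, top C: go to q3, push ε → (q3, 0000, Z)
  read 0, top Z: go to q1, push Z → (q1, 000, Z)
  read 0, top Z: go to q1, push CZ → (q1, 00, CZ)
  read 0, top C: go to q3, push ε → (q3, 0, Z)
  read 0, top Z: go to q1, push Z → (q1, ε, Z)
All input consumed; M is in state q1.

q1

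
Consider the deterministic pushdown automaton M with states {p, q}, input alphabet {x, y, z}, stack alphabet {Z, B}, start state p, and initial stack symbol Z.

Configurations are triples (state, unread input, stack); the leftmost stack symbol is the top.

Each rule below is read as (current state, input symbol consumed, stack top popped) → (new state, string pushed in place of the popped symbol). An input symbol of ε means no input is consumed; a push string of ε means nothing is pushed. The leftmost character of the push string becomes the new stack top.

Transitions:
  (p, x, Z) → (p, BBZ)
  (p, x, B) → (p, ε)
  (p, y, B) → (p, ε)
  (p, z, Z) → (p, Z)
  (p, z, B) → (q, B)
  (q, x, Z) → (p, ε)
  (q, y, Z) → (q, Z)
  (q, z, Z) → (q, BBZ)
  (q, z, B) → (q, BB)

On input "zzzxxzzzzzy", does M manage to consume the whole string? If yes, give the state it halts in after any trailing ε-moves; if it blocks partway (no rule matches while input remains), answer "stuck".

stuck

(p, zzzxxzzzzzy, Z) ⊢ (p, zzxxzzzzzy, Z) ⊢ (p, zxxzzzzzy, Z) ⊢ (p, xxzzzzzy, Z) ⊢ (p, xzzzzzy, BBZ) ⊢ (p, zzzzzy, BZ) ⊢ (q, zzzzy, BZ) ⊢ (q, zzzy, BBZ) ⊢ (q, zzy, BBBZ) ⊢ (q, zy, BBBBZ) ⊢ (q, y, BBBBBZ)
No transition for (q, y, top B); M blocks with input y remaining.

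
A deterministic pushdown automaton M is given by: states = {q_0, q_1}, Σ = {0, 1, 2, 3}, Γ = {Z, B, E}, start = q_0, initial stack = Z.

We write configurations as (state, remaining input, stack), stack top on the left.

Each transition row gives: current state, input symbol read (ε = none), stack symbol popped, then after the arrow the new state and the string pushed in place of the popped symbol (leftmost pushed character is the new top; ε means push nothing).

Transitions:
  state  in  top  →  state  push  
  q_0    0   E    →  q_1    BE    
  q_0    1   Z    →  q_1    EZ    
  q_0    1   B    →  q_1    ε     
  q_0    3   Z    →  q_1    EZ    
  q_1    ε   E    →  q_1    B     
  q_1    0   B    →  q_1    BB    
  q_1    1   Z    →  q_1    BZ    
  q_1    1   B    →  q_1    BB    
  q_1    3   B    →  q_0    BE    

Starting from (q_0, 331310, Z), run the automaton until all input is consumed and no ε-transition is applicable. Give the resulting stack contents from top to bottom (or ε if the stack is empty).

BBZ

(q_0, 331310, Z)
  read 3, top Z: go to q_1, push EZ → (q_1, 31310, EZ)
  ε-move, top E: go to q_1, push B → (q_1, 31310, BZ)
  read 3, top B: go to q_0, push BE → (q_0, 1310, BEZ)
  read 1, top B: go to q_1, push ε → (q_1, 310, EZ)
  ε-move, top E: go to q_1, push B → (q_1, 310, BZ)
  read 3, top B: go to q_0, push BE → (q_0, 10, BEZ)
  read 1, top B: go to q_1, push ε → (q_1, 0, EZ)
  ε-move, top E: go to q_1, push B → (q_1, 0, BZ)
  read 0, top B: go to q_1, push BB → (q_1, ε, BBZ)
All input consumed in state q_1 with stack BBZ.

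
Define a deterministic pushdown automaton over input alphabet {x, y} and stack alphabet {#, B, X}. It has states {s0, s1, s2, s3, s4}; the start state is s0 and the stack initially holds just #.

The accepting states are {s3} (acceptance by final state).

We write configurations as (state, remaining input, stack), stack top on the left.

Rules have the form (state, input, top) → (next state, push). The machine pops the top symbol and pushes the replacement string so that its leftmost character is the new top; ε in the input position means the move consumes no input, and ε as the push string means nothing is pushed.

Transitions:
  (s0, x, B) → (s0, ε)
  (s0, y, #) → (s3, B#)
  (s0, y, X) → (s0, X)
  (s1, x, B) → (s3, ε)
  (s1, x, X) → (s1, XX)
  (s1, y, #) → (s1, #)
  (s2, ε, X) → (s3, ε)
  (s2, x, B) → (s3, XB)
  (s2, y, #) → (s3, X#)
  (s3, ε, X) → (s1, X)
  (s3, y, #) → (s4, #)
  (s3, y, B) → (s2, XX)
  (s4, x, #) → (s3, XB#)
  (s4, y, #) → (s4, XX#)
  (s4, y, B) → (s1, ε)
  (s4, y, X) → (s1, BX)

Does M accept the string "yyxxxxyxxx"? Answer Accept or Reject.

(s0, yyxxxxyxxx, #) ⊢ (s3, yxxxxyxxx, B#) ⊢ (s2, xxxxyxxx, XX#) ⊢ (s3, xxxxyxxx, X#) ⊢ (s1, xxxxyxxx, X#) ⊢ (s1, xxxyxxx, XX#) ⊢ (s1, xxyxxx, XXX#) ⊢ (s1, xyxxx, XXXX#) ⊢ (s1, yxxx, XXXXX#)
No transition applies at (s1, yxxx, XXXXX#); input not fully consumed.

Reject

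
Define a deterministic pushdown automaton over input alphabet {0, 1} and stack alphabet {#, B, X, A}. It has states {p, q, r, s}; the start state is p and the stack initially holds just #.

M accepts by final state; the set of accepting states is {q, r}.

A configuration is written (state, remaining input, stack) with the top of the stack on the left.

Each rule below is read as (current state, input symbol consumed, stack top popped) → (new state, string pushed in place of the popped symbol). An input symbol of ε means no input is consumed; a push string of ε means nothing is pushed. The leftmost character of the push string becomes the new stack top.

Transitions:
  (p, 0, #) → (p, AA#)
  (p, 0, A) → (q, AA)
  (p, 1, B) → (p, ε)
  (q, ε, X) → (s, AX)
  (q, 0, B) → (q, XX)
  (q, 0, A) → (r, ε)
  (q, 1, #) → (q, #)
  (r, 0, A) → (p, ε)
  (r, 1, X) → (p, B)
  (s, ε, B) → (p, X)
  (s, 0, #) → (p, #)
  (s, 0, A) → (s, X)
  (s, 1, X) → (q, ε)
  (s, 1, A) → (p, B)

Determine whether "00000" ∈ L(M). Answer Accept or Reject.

(p, 00000, #)
  read 0, top #: go to p, push AA# → (p, 0000, AA#)
  read 0, top A: go to q, push AA → (q, 000, AAA#)
  read 0, top A: go to r, push ε → (r, 00, AA#)
  read 0, top A: go to p, push ε → (p, 0, A#)
  read 0, top A: go to q, push AA → (q, ε, AA#)
All input consumed; state q ∈ F.

Accept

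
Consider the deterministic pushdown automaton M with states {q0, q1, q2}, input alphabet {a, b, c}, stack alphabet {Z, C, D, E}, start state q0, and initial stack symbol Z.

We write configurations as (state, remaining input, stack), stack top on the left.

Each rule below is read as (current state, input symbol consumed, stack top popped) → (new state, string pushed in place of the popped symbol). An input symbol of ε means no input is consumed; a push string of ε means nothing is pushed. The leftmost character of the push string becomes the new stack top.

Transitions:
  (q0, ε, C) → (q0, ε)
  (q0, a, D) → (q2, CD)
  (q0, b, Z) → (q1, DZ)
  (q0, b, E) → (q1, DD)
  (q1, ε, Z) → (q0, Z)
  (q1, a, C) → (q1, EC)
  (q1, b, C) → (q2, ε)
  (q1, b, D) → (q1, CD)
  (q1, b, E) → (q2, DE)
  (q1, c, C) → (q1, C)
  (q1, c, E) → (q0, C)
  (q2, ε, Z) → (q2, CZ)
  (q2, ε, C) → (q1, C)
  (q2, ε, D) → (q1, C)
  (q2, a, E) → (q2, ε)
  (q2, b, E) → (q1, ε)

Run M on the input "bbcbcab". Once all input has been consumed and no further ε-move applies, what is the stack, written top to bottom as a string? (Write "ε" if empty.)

CECZ

(q0, bbcbcab, Z) ⊢ (q1, bcbcab, DZ) ⊢ (q1, cbcab, CDZ) ⊢ (q1, bcab, CDZ) ⊢ (q2, cab, DZ) ⊢ (q1, cab, CZ) ⊢ (q1, ab, CZ) ⊢ (q1, b, ECZ) ⊢ (q2, ε, DECZ) ⊢ (q1, ε, CECZ)
All input consumed in state q1 with stack CECZ.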